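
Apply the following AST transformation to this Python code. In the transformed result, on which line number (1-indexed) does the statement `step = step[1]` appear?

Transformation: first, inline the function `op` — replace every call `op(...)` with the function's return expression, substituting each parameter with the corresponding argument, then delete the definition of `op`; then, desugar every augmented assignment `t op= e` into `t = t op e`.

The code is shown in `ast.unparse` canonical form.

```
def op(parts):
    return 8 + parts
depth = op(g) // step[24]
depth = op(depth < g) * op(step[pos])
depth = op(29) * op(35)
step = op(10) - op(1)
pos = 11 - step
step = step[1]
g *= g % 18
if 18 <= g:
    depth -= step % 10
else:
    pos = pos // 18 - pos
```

6

Transformed code:
depth = (8 + g) // step[24]
depth = (8 + (depth < g)) * (8 + step[pos])
depth = (8 + 29) * (8 + 35)
step = 8 + 10 - (8 + 1)
pos = 11 - step
step = step[1]
g = g * (g % 18)
if 18 <= g:
    depth = depth - step % 10
else:
    pos = pos // 18 - pos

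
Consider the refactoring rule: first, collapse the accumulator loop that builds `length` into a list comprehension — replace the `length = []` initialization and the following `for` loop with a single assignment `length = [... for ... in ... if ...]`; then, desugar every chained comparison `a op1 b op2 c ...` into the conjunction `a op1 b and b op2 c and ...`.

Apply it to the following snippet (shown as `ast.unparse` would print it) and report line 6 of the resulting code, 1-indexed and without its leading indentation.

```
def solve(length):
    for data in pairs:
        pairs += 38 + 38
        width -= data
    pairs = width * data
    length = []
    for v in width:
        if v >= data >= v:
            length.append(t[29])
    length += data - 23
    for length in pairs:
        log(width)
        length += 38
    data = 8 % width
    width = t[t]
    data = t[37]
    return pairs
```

length = [t[29] for v in width if v >= data and data >= v]

Transformed code:
def solve(length):
    for data in pairs:
        pairs += 38 + 38
        width -= data
    pairs = width * data
    length = [t[29] for v in width if v >= data and data >= v]
    length += data - 23
    for length in pairs:
        log(width)
        length += 38
    data = 8 % width
    width = t[t]
    data = t[37]
    return pairs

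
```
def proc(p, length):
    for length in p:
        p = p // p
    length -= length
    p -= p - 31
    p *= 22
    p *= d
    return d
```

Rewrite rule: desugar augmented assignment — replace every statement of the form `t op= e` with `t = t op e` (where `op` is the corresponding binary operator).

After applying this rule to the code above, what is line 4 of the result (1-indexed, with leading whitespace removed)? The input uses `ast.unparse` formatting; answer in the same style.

Transformed code:
def proc(p, length):
    for length in p:
        p = p // p
    length = length - length
    p = p - (p - 31)
    p = p * 22
    p = p * d
    return d

length = length - length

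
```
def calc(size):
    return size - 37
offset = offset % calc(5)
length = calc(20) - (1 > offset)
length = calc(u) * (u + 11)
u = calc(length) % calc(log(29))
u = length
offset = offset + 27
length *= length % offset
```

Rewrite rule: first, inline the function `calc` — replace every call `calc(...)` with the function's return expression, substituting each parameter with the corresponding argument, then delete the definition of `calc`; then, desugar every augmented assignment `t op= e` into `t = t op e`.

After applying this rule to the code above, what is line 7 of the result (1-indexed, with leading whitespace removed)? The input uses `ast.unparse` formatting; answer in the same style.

Transformed code:
offset = offset % (5 - 37)
length = 20 - 37 - (1 > offset)
length = (u - 37) * (u + 11)
u = (length - 37) % (log(29) - 37)
u = length
offset = offset + 27
length = length * (length % offset)

length = length * (length % offset)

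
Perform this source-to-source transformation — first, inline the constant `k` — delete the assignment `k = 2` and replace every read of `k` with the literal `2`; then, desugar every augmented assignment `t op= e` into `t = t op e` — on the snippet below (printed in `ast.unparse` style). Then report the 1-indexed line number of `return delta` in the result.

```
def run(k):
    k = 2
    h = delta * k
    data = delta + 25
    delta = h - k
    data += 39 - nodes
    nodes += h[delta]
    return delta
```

Transformed code:
def run(k):
    h = delta * 2
    data = delta + 25
    delta = h - 2
    data = data + (39 - nodes)
    nodes = nodes + h[delta]
    return delta

7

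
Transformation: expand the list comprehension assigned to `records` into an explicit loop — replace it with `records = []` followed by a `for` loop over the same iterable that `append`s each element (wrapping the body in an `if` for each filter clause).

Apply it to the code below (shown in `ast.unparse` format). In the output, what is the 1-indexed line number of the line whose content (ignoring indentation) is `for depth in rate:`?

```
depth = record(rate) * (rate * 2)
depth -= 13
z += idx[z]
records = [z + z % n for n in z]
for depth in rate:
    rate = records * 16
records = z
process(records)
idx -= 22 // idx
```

7

Transformed code:
depth = record(rate) * (rate * 2)
depth -= 13
z += idx[z]
records = []
for n in z:
    records.append(z + z % n)
for depth in rate:
    rate = records * 16
records = z
process(records)
idx -= 22 // idx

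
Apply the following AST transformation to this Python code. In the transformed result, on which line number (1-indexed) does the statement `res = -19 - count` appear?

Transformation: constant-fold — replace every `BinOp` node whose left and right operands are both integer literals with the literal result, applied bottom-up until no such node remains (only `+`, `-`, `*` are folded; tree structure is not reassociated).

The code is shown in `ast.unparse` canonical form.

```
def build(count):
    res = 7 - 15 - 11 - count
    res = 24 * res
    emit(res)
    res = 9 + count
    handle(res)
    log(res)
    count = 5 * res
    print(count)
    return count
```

Transformed code:
def build(count):
    res = -19 - count
    res = 24 * res
    emit(res)
    res = 9 + count
    handle(res)
    log(res)
    count = 5 * res
    print(count)
    return count

2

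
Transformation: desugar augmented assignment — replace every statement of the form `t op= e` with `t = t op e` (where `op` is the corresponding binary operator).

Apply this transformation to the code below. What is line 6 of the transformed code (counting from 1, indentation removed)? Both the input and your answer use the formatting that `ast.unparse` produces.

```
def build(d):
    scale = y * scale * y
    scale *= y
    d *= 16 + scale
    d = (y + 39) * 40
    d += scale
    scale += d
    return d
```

Transformed code:
def build(d):
    scale = y * scale * y
    scale = scale * y
    d = d * (16 + scale)
    d = (y + 39) * 40
    d = d + scale
    scale = scale + d
    return d

d = d + scale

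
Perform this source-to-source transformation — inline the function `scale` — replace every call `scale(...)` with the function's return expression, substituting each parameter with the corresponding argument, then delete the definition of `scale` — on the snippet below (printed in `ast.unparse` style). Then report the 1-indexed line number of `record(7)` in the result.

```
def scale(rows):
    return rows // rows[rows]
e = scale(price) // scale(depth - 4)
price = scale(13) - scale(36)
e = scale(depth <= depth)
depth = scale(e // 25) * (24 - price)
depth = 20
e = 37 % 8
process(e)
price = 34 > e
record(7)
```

9

Transformed code:
e = price // price[price] // ((depth - 4) // (depth - 4)[depth - 4])
price = 13 // 13[13] - 36 // 36[36]
e = (depth <= depth) // (depth <= depth)[depth <= depth]
depth = e // 25 // (e // 25)[e // 25] * (24 - price)
depth = 20
e = 37 % 8
process(e)
price = 34 > e
record(7)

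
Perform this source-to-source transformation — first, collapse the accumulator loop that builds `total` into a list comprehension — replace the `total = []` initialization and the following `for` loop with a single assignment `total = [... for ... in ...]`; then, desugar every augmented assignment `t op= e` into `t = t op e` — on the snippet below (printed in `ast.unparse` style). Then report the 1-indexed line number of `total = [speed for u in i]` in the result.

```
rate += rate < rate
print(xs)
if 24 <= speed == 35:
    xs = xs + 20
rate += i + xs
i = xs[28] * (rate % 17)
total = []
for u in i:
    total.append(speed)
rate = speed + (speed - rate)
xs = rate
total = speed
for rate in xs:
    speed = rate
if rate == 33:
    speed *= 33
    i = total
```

Transformed code:
rate = rate + (rate < rate)
print(xs)
if 24 <= speed == 35:
    xs = xs + 20
rate = rate + (i + xs)
i = xs[28] * (rate % 17)
total = [speed for u in i]
rate = speed + (speed - rate)
xs = rate
total = speed
for rate in xs:
    speed = rate
if rate == 33:
    speed = speed * 33
    i = total

7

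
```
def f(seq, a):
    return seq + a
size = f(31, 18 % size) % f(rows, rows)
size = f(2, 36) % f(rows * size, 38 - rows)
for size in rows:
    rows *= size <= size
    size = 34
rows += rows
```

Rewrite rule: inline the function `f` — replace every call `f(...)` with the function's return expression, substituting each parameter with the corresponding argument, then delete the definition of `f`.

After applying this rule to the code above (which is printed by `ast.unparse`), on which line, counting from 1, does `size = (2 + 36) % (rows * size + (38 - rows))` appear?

Transformed code:
size = (31 + 18 % size) % (rows + rows)
size = (2 + 36) % (rows * size + (38 - rows))
for size in rows:
    rows *= size <= size
    size = 34
rows += rows

2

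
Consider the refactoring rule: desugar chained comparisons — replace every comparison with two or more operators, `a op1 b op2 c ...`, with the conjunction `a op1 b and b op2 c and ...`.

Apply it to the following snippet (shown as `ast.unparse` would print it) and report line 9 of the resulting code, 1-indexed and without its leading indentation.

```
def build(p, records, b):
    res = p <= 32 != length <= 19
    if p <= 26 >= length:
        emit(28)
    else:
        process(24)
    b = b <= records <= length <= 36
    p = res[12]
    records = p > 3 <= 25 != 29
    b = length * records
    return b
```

Transformed code:
def build(p, records, b):
    res = p <= 32 and 32 != length and (length <= 19)
    if p <= 26 and 26 >= length:
        emit(28)
    else:
        process(24)
    b = b <= records and records <= length and (length <= 36)
    p = res[12]
    records = p > 3 and 3 <= 25 and (25 != 29)
    b = length * records
    return b

records = p > 3 and 3 <= 25 and (25 != 29)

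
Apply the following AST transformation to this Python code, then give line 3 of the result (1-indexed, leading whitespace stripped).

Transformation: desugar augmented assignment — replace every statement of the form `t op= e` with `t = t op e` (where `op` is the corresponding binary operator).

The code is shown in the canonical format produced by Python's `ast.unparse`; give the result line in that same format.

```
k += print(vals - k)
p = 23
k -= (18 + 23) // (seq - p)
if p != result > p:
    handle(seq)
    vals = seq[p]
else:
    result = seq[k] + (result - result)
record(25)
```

Transformed code:
k = k + print(vals - k)
p = 23
k = k - (18 + 23) // (seq - p)
if p != result > p:
    handle(seq)
    vals = seq[p]
else:
    result = seq[k] + (result - result)
record(25)

k = k - (18 + 23) // (seq - p)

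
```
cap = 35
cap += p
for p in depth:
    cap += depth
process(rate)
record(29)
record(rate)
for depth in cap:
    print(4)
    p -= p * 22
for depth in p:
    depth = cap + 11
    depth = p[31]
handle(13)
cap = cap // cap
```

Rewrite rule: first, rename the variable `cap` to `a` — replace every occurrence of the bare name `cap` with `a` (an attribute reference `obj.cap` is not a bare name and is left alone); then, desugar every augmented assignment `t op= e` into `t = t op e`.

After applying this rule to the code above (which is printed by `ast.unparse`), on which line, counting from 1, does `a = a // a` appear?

15

Transformed code:
a = 35
a = a + p
for p in depth:
    a = a + depth
process(rate)
record(29)
record(rate)
for depth in a:
    print(4)
    p = p - p * 22
for depth in p:
    depth = a + 11
    depth = p[31]
handle(13)
a = a // a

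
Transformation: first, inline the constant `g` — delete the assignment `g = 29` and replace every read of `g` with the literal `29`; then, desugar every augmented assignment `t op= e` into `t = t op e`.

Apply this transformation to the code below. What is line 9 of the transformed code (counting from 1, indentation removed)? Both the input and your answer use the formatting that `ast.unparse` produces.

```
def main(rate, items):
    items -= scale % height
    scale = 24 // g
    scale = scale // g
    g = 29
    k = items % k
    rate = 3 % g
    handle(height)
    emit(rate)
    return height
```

return height

Transformed code:
def main(rate, items):
    items = items - scale % height
    scale = 24 // 29
    scale = scale // 29
    k = items % k
    rate = 3 % 29
    handle(height)
    emit(rate)
    return height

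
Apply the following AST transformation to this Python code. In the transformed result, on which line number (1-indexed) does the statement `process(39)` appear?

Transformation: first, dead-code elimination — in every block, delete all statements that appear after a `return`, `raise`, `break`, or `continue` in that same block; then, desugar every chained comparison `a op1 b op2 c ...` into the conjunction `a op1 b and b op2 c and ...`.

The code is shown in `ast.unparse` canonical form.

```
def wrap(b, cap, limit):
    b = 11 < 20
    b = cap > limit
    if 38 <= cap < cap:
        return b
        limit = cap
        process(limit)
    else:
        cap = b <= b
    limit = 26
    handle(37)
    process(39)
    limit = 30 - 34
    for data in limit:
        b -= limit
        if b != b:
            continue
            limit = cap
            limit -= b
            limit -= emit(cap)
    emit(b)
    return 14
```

10

Transformed code:
def wrap(b, cap, limit):
    b = 11 < 20
    b = cap > limit
    if 38 <= cap and cap < cap:
        return b
    else:
        cap = b <= b
    limit = 26
    handle(37)
    process(39)
    limit = 30 - 34
    for data in limit:
        b -= limit
        if b != b:
            continue
    emit(b)
    return 14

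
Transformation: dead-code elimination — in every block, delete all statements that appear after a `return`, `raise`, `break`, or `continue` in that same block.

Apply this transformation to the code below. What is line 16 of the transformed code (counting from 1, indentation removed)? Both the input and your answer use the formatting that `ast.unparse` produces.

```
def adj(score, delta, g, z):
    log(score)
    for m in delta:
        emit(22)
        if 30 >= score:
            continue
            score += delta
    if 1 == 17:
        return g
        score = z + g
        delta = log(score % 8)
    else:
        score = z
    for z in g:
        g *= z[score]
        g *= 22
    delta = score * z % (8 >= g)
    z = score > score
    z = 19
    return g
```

Transformed code:
def adj(score, delta, g, z):
    log(score)
    for m in delta:
        emit(22)
        if 30 >= score:
            continue
    if 1 == 17:
        return g
    else:
        score = z
    for z in g:
        g *= z[score]
        g *= 22
    delta = score * z % (8 >= g)
    z = score > score
    z = 19
    return g

z = 19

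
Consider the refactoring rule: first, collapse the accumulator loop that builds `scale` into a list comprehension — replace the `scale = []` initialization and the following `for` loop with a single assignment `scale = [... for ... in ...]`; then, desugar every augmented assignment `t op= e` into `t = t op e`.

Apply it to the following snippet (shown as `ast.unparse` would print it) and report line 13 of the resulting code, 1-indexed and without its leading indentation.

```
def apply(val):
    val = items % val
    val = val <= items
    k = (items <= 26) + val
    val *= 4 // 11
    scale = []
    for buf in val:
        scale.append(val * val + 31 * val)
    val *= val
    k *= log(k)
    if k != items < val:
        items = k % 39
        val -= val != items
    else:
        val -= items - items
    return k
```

Transformed code:
def apply(val):
    val = items % val
    val = val <= items
    k = (items <= 26) + val
    val = val * (4 // 11)
    scale = [val * val + 31 * val for buf in val]
    val = val * val
    k = k * log(k)
    if k != items < val:
        items = k % 39
        val = val - (val != items)
    else:
        val = val - (items - items)
    return k

val = val - (items - items)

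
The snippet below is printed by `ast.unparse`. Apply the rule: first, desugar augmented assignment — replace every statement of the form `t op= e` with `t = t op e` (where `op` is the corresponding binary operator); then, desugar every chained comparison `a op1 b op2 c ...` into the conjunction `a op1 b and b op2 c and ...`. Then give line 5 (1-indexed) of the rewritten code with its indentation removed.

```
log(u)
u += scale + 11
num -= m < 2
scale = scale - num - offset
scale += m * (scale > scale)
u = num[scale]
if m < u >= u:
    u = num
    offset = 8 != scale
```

Transformed code:
log(u)
u = u + (scale + 11)
num = num - (m < 2)
scale = scale - num - offset
scale = scale + m * (scale > scale)
u = num[scale]
if m < u and u >= u:
    u = num
    offset = 8 != scale

scale = scale + m * (scale > scale)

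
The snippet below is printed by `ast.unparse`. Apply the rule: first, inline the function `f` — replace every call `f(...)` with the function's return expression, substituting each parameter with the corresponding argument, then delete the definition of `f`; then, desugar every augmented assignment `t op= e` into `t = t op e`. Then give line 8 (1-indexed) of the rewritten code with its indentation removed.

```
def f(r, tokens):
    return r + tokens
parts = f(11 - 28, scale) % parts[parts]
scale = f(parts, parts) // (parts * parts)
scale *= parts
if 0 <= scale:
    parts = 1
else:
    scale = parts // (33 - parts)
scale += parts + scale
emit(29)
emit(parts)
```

scale = scale + (parts + scale)

Transformed code:
parts = (11 - 28 + scale) % parts[parts]
scale = (parts + parts) // (parts * parts)
scale = scale * parts
if 0 <= scale:
    parts = 1
else:
    scale = parts // (33 - parts)
scale = scale + (parts + scale)
emit(29)
emit(parts)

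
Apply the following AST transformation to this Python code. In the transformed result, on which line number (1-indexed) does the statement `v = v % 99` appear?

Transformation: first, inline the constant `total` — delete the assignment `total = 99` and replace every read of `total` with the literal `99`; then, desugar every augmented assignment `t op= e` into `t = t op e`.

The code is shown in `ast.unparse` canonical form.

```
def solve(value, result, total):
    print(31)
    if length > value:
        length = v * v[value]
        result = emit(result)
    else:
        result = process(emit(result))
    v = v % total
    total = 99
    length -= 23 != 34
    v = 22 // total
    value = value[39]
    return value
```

Transformed code:
def solve(value, result, total):
    print(31)
    if length > value:
        length = v * v[value]
        result = emit(result)
    else:
        result = process(emit(result))
    v = v % 99
    length = length - (23 != 34)
    v = 22 // 99
    value = value[39]
    return value

8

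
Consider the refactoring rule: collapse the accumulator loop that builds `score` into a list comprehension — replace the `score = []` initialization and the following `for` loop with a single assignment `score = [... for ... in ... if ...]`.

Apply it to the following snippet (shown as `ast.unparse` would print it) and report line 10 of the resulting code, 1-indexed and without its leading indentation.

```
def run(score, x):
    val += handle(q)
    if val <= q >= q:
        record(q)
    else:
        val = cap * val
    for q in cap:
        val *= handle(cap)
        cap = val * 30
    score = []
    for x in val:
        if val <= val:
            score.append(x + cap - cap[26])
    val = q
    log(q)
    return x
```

score = [x + cap - cap[26] for x in val if val <= val]

Transformed code:
def run(score, x):
    val += handle(q)
    if val <= q >= q:
        record(q)
    else:
        val = cap * val
    for q in cap:
        val *= handle(cap)
        cap = val * 30
    score = [x + cap - cap[26] for x in val if val <= val]
    val = q
    log(q)
    return x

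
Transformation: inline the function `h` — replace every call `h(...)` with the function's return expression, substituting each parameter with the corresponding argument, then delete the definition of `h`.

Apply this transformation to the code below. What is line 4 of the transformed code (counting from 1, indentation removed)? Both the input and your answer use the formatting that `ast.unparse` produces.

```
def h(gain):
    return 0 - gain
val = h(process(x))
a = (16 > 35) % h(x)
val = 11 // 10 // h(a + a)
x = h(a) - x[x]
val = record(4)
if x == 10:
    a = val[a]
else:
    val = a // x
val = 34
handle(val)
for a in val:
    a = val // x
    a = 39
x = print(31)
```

x = 0 - a - x[x]

Transformed code:
val = 0 - process(x)
a = (16 > 35) % (0 - x)
val = 11 // 10 // (0 - (a + a))
x = 0 - a - x[x]
val = record(4)
if x == 10:
    a = val[a]
else:
    val = a // x
val = 34
handle(val)
for a in val:
    a = val // x
    a = 39
x = print(31)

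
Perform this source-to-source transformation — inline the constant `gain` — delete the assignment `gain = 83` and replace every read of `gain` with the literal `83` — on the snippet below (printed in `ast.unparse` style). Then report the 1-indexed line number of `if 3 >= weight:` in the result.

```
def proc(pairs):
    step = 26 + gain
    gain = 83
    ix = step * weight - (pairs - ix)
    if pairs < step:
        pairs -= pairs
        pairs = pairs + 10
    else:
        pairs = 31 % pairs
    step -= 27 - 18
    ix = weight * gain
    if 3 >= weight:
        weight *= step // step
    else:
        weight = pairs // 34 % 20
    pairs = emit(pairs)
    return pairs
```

11

Transformed code:
def proc(pairs):
    step = 26 + 83
    ix = step * weight - (pairs - ix)
    if pairs < step:
        pairs -= pairs
        pairs = pairs + 10
    else:
        pairs = 31 % pairs
    step -= 27 - 18
    ix = weight * 83
    if 3 >= weight:
        weight *= step // step
    else:
        weight = pairs // 34 % 20
    pairs = emit(pairs)
    return pairs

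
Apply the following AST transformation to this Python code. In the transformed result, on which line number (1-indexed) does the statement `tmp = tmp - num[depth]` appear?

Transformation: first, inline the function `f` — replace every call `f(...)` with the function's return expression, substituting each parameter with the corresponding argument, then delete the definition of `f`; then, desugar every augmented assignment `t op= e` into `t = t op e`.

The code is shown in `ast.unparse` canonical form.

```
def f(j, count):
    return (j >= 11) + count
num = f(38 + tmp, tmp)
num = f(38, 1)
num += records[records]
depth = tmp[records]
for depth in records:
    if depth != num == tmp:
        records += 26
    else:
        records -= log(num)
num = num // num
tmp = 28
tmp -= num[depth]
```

12

Transformed code:
num = (38 + tmp >= 11) + tmp
num = (38 >= 11) + 1
num = num + records[records]
depth = tmp[records]
for depth in records:
    if depth != num == tmp:
        records = records + 26
    else:
        records = records - log(num)
num = num // num
tmp = 28
tmp = tmp - num[depth]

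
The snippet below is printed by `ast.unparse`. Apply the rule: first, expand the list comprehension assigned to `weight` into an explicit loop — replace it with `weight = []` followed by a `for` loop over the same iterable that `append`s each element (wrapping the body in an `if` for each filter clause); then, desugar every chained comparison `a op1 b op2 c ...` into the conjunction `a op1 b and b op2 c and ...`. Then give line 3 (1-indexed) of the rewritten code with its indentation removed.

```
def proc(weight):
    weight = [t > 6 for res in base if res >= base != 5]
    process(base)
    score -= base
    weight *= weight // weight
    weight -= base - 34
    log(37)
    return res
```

for res in base:

Transformed code:
def proc(weight):
    weight = []
    for res in base:
        if res >= base and base != 5:
            weight.append(t > 6)
    process(base)
    score -= base
    weight *= weight // weight
    weight -= base - 34
    log(37)
    return res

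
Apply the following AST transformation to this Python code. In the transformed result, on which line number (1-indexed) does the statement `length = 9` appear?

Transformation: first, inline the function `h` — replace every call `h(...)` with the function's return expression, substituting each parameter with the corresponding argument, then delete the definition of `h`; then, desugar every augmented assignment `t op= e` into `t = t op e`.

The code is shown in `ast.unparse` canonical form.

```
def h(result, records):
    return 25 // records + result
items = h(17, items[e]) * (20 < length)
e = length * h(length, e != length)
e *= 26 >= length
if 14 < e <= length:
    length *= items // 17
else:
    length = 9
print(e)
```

7

Transformed code:
items = (25 // items[e] + 17) * (20 < length)
e = length * (25 // (e != length) + length)
e = e * (26 >= length)
if 14 < e <= length:
    length = length * (items // 17)
else:
    length = 9
print(e)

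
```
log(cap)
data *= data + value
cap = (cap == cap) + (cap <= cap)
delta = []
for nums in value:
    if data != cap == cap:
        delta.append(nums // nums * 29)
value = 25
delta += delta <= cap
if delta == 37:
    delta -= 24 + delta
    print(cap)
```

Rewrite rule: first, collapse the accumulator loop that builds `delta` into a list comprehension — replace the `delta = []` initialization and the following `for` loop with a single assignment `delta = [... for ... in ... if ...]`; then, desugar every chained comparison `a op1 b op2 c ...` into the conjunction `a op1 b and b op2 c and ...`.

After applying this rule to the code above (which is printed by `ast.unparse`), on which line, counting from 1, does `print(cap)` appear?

9

Transformed code:
log(cap)
data *= data + value
cap = (cap == cap) + (cap <= cap)
delta = [nums // nums * 29 for nums in value if data != cap and cap == cap]
value = 25
delta += delta <= cap
if delta == 37:
    delta -= 24 + delta
    print(cap)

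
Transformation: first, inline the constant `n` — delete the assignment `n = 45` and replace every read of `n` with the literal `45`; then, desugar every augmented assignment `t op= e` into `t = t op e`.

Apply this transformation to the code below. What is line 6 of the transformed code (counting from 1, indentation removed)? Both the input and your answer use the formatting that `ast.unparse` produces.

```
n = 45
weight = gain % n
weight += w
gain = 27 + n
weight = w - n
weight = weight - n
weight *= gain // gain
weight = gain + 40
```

weight = weight * (gain // gain)

Transformed code:
weight = gain % 45
weight = weight + w
gain = 27 + 45
weight = w - 45
weight = weight - 45
weight = weight * (gain // gain)
weight = gain + 40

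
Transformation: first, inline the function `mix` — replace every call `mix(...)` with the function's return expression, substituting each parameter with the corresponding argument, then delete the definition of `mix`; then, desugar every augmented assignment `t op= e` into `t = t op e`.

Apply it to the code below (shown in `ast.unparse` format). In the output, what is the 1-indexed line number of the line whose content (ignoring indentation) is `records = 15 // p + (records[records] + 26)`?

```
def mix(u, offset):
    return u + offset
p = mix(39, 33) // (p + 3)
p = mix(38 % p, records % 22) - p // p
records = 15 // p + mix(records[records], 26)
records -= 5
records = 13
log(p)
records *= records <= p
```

Transformed code:
p = (39 + 33) // (p + 3)
p = 38 % p + records % 22 - p // p
records = 15 // p + (records[records] + 26)
records = records - 5
records = 13
log(p)
records = records * (records <= p)

3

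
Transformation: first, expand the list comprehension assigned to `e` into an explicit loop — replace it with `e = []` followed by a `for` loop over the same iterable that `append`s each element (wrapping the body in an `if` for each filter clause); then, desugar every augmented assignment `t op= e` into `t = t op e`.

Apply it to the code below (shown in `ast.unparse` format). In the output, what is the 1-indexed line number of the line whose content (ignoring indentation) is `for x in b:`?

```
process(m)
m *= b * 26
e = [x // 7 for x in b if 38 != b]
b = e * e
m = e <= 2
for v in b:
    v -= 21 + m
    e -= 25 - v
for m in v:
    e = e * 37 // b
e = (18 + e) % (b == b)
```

4

Transformed code:
process(m)
m = m * (b * 26)
e = []
for x in b:
    if 38 != b:
        e.append(x // 7)
b = e * e
m = e <= 2
for v in b:
    v = v - (21 + m)
    e = e - (25 - v)
for m in v:
    e = e * 37 // b
e = (18 + e) % (b == b)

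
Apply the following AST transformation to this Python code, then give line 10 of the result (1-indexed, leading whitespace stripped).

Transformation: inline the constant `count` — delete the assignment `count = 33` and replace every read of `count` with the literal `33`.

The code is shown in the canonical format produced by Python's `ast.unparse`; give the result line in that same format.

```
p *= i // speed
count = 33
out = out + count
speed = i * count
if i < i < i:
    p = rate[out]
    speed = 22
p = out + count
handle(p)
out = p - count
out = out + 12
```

out = out + 12

Transformed code:
p *= i // speed
out = out + 33
speed = i * 33
if i < i < i:
    p = rate[out]
    speed = 22
p = out + 33
handle(p)
out = p - 33
out = out + 12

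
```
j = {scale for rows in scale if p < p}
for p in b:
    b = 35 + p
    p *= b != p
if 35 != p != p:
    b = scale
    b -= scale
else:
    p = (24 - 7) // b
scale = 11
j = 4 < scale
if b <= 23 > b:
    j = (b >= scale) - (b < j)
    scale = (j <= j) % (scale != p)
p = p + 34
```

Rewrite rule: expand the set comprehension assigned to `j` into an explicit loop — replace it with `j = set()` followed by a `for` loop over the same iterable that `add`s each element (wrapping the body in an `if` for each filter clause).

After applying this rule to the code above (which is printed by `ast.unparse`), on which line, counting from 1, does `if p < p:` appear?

3

Transformed code:
j = set()
for rows in scale:
    if p < p:
        j.add(scale)
for p in b:
    b = 35 + p
    p *= b != p
if 35 != p != p:
    b = scale
    b -= scale
else:
    p = (24 - 7) // b
scale = 11
j = 4 < scale
if b <= 23 > b:
    j = (b >= scale) - (b < j)
    scale = (j <= j) % (scale != p)
p = p + 34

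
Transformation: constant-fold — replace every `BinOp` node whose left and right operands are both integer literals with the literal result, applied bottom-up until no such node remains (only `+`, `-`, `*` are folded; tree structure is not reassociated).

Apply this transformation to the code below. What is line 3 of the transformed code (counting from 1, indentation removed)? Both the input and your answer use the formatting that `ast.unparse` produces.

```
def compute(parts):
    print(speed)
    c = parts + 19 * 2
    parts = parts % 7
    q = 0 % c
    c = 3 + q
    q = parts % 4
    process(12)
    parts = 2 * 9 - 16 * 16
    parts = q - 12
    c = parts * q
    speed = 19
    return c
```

Transformed code:
def compute(parts):
    print(speed)
    c = parts + 38
    parts = parts % 7
    q = 0 % c
    c = 3 + q
    q = parts % 4
    process(12)
    parts = -238
    parts = q - 12
    c = parts * q
    speed = 19
    return c

c = parts + 38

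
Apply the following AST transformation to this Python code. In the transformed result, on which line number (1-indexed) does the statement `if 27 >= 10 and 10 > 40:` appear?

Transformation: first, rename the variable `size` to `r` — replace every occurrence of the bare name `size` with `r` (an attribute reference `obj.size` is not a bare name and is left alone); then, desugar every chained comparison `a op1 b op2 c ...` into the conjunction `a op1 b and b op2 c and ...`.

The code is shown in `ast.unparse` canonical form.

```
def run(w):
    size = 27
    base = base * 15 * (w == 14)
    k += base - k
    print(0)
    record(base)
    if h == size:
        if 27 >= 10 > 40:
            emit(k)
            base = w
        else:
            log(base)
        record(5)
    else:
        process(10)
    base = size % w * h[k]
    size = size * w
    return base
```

8

Transformed code:
def run(w):
    r = 27
    base = base * 15 * (w == 14)
    k += base - k
    print(0)
    record(base)
    if h == r:
        if 27 >= 10 and 10 > 40:
            emit(k)
            base = w
        else:
            log(base)
        record(5)
    else:
        process(10)
    base = r % w * h[k]
    r = r * w
    return base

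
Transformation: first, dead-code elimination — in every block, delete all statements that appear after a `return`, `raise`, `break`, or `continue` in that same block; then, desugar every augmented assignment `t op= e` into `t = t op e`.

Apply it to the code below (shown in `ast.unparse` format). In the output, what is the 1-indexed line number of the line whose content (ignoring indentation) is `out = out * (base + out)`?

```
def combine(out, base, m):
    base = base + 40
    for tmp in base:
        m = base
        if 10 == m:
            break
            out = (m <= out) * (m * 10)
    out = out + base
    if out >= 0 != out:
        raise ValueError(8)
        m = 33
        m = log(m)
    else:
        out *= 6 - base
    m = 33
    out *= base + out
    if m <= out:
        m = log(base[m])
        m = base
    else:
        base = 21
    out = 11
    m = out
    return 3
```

Transformed code:
def combine(out, base, m):
    base = base + 40
    for tmp in base:
        m = base
        if 10 == m:
            break
    out = out + base
    if out >= 0 != out:
        raise ValueError(8)
    else:
        out = out * (6 - base)
    m = 33
    out = out * (base + out)
    if m <= out:
        m = log(base[m])
        m = base
    else:
        base = 21
    out = 11
    m = out
    return 3

13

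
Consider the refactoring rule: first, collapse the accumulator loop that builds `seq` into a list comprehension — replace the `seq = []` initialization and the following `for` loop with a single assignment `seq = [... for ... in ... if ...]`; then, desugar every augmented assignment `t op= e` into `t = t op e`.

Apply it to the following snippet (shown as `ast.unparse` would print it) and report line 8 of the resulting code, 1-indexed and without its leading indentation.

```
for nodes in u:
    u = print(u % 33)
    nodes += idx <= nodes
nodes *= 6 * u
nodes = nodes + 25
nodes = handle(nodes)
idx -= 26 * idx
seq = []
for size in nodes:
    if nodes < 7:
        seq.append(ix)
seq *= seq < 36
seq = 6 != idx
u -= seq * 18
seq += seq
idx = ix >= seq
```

seq = [ix for size in nodes if nodes < 7]

Transformed code:
for nodes in u:
    u = print(u % 33)
    nodes = nodes + (idx <= nodes)
nodes = nodes * (6 * u)
nodes = nodes + 25
nodes = handle(nodes)
idx = idx - 26 * idx
seq = [ix for size in nodes if nodes < 7]
seq = seq * (seq < 36)
seq = 6 != idx
u = u - seq * 18
seq = seq + seq
idx = ix >= seq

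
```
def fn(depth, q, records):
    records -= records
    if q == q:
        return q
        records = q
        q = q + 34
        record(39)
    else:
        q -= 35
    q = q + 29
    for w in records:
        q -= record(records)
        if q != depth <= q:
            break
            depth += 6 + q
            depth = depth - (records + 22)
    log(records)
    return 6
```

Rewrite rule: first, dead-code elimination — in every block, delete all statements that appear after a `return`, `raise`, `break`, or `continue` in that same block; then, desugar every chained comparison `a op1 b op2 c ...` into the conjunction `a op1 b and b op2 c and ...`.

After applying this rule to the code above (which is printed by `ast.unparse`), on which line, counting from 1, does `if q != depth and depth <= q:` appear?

10

Transformed code:
def fn(depth, q, records):
    records -= records
    if q == q:
        return q
    else:
        q -= 35
    q = q + 29
    for w in records:
        q -= record(records)
        if q != depth and depth <= q:
            break
    log(records)
    return 6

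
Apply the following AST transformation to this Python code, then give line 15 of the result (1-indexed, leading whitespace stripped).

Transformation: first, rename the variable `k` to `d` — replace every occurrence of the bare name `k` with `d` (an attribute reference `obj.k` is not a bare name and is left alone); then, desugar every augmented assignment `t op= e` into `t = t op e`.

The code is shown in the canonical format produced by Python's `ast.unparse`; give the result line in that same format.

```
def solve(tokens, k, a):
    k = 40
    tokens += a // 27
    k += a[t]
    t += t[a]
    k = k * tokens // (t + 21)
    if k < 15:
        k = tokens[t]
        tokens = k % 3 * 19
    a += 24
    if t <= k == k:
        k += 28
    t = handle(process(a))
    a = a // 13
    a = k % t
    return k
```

Transformed code:
def solve(tokens, d, a):
    d = 40
    tokens = tokens + a // 27
    d = d + a[t]
    t = t + t[a]
    d = d * tokens // (t + 21)
    if d < 15:
        d = tokens[t]
        tokens = d % 3 * 19
    a = a + 24
    if t <= d == d:
        d = d + 28
    t = handle(process(a))
    a = a // 13
    a = d % t
    return d

a = d % t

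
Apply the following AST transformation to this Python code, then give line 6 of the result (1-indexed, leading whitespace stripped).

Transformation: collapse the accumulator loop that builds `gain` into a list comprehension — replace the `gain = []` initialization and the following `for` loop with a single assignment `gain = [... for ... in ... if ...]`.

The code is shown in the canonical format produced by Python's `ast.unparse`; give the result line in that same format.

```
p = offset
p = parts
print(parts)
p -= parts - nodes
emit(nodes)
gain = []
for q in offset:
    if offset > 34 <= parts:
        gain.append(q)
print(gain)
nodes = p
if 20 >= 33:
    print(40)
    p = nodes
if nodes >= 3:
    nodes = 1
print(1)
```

gain = [q for q in offset if offset > 34 <= parts]

Transformed code:
p = offset
p = parts
print(parts)
p -= parts - nodes
emit(nodes)
gain = [q for q in offset if offset > 34 <= parts]
print(gain)
nodes = p
if 20 >= 33:
    print(40)
    p = nodes
if nodes >= 3:
    nodes = 1
print(1)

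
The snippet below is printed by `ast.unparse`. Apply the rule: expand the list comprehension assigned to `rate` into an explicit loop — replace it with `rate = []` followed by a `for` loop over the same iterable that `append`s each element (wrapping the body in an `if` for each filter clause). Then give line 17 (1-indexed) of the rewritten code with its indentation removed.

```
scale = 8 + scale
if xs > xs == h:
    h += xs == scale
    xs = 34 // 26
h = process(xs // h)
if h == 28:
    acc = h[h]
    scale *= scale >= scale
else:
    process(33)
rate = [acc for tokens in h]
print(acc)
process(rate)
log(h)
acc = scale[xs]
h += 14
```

acc = scale[xs]

Transformed code:
scale = 8 + scale
if xs > xs == h:
    h += xs == scale
    xs = 34 // 26
h = process(xs // h)
if h == 28:
    acc = h[h]
    scale *= scale >= scale
else:
    process(33)
rate = []
for tokens in h:
    rate.append(acc)
print(acc)
process(rate)
log(h)
acc = scale[xs]
h += 14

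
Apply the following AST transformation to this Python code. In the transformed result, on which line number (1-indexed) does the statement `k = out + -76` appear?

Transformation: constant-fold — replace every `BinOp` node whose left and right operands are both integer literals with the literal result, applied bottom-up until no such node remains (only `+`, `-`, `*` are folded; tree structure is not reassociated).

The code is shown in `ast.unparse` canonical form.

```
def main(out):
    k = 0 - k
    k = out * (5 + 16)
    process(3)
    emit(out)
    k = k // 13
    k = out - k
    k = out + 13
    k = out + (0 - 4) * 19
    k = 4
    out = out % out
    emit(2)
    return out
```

9

Transformed code:
def main(out):
    k = 0 - k
    k = out * 21
    process(3)
    emit(out)
    k = k // 13
    k = out - k
    k = out + 13
    k = out + -76
    k = 4
    out = out % out
    emit(2)
    return out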